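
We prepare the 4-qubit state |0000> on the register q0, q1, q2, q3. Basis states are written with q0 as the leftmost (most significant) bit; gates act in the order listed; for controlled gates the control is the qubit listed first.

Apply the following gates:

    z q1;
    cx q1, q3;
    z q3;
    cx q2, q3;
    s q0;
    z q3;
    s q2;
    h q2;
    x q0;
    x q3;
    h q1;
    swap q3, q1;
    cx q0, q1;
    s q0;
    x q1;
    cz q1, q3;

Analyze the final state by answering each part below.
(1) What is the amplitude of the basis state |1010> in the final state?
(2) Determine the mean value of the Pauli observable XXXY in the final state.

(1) |1010> carries amplitude 0 in the final state.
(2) The observable XXXY averages to 0.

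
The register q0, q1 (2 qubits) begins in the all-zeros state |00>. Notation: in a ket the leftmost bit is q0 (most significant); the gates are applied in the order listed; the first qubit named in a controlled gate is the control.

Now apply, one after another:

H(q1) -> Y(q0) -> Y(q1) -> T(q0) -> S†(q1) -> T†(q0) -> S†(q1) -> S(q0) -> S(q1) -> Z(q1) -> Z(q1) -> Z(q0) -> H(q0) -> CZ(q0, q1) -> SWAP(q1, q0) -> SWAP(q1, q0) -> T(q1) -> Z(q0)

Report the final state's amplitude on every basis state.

After the circuit, the state carries amplitude -I/2 on |00>, exp(I*pi/4)/2 on |01>, -I/2 on |10>, -exp(I*pi/4)/2 on |11>. Key observation: steps 15-16 multiply out to the identity, so the circuit reduces to the remaining gates.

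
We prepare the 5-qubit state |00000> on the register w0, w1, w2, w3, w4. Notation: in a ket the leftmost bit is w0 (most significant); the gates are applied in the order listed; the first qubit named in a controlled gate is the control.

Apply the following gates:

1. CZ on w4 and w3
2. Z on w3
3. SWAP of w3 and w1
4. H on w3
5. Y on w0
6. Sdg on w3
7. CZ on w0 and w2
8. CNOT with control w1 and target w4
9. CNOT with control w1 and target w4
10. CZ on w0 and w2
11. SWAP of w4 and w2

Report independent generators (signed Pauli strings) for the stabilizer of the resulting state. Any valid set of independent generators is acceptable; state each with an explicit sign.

One valid set of independent stabilizer generators is -IIIYI, -ZIIII, +IZIII, +IIZII, +IIIIZ (any independent generating set of the same group is equally correct).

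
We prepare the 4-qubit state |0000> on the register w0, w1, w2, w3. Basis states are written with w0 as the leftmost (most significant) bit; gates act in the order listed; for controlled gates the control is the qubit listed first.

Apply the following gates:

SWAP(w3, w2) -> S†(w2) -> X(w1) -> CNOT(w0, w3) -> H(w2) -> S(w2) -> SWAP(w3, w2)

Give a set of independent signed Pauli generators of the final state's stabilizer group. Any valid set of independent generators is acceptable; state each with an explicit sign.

One valid set of independent stabilizer generators is +IIIY, +ZIII, -IZII, +IIZI (any independent generating set of the same group is equally correct).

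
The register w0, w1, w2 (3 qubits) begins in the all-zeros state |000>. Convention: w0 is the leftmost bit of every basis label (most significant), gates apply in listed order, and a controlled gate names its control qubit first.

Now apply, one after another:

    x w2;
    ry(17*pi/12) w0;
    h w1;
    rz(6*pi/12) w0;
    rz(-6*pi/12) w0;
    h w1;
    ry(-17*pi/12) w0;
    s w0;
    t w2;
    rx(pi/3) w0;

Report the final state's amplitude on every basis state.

The final amplitudes are sqrt(3)*exp(I*pi/4)/2 on |001>, -exp(3*I*pi/4)/2 on |101>, and 0 on every other basis state. Key observation: steps 2-7 multiply out to the identity, so the circuit reduces to the remaining gates.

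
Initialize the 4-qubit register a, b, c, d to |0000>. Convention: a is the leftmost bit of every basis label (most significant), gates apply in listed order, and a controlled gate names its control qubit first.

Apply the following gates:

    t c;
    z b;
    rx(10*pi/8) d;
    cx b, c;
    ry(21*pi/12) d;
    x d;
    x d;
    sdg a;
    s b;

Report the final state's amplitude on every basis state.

The final amplitudes are sqrt(2)*(1 + I)/4 on |0000>, (-2 + sqrt(2)*I)*(1 - I)/4 on |0001>, and 0 on every other basis state. Key observation: the block from step 6 through step 7 cancels to the identity and can be dropped.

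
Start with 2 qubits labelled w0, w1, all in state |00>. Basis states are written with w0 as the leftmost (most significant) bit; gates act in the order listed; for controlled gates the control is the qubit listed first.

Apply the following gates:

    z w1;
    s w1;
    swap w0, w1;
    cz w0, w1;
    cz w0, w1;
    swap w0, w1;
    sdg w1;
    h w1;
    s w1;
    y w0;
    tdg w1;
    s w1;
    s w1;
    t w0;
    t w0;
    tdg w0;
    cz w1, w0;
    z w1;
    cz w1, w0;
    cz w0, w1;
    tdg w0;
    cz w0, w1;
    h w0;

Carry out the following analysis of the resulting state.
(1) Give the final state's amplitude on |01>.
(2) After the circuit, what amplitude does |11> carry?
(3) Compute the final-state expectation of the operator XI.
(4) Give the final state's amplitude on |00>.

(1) The amplitude on |01> is exp(3*I*pi/4)/2.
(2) The final state's coefficient on |11> equals -exp(3*I*pi/4)/2.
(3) The observable XI averages to -1.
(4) The final state's coefficient on |00> equals I/2.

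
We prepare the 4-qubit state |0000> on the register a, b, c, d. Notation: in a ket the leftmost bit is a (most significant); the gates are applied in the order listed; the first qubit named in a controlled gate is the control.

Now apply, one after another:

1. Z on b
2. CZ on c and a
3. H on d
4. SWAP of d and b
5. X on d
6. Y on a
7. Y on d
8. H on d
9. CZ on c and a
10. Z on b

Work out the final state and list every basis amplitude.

After the circuit, the state carries amplitude 1/2 on |1000>, 1/2 on |1001>, -1/2 on |1100>, -1/2 on |1101>, and 0 on every other basis state.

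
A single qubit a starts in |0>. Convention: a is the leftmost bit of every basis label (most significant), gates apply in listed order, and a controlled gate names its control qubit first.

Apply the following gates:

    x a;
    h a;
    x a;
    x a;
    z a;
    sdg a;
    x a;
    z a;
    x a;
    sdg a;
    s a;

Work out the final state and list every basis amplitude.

After the circuit, the state carries amplitude -sqrt(2)/2 on |0>, -sqrt(2)*I/2 on |1>.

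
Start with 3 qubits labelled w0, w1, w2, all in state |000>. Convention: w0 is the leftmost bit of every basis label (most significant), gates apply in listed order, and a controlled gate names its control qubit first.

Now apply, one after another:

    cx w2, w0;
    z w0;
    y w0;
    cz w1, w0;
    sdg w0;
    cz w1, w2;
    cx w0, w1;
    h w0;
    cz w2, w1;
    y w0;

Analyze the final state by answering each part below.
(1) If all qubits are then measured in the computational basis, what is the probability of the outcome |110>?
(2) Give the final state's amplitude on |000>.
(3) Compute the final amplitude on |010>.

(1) The probability of measuring |110> is 1/2.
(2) The amplitude on |000> is 0.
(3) The final state's coefficient on |010> equals sqrt(2)*I/2.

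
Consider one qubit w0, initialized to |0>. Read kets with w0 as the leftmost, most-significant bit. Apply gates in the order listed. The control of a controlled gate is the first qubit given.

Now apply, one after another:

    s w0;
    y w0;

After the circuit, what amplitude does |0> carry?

The amplitude on |0> is 0.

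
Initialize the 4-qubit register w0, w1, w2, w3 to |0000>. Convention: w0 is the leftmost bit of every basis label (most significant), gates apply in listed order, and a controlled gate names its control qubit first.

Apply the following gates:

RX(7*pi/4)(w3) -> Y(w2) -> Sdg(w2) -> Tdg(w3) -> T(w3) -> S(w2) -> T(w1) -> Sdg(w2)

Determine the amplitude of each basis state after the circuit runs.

After the circuit, the state carries amplitude -sqrt(sqrt(2) + 2)/2 on |0010>, -I*sqrt(2 - sqrt(2))/2 on |0011>, and 0 on every other basis state. Key observation: gates 3-6 undo each other exactly, leaving only the rest of the circuit to track.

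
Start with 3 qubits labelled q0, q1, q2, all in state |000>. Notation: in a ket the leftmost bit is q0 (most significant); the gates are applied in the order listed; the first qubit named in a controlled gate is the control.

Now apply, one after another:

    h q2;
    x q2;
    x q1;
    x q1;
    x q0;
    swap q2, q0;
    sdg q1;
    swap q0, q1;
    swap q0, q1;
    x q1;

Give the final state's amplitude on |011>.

|011> carries amplitude sqrt(2)/2 in the final state. Key observation: the block from step 8 through step 9 cancels to the identity and can be dropped.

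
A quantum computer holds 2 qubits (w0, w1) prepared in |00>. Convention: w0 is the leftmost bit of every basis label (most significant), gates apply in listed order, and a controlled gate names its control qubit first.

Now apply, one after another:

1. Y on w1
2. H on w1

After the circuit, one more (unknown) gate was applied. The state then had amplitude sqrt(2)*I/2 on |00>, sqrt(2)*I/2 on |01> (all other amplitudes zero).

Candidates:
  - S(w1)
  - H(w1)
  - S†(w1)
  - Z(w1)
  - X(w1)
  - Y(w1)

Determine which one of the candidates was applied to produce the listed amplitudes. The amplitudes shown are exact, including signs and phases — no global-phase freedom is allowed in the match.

The applied gate was Z(w1).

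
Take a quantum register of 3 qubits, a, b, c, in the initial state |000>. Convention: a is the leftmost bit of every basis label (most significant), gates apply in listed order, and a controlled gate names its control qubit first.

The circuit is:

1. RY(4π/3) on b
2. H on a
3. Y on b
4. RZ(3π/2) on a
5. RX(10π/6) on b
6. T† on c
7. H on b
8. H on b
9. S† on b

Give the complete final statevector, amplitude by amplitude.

The resulting statevector has amplitude sqrt(2)*(1 - 3*I)*exp(I*pi/4)/8 on |000>, 0 on |001>, sqrt(6)*(-1 - I)*exp(I*pi/4)/8 on |010>, 0 on |011>, sqrt(2)*(-3 - I)*exp(I*pi/4)/8 on |100>, 0 on |101>, -sqrt(3)/4 on |110>, 0 on |111>. Key observation: the block from step 7 through step 8 cancels to the identity and can be dropped.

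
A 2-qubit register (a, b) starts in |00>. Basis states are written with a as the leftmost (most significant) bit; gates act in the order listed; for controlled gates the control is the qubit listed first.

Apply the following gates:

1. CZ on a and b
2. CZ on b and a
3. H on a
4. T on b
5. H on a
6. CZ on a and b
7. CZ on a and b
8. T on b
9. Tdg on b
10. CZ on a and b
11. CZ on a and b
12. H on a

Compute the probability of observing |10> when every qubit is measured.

Outcome |10> occurs with probability 1/2. Key observation: the block from step 5 through step 12 cancels to the identity and can be dropped.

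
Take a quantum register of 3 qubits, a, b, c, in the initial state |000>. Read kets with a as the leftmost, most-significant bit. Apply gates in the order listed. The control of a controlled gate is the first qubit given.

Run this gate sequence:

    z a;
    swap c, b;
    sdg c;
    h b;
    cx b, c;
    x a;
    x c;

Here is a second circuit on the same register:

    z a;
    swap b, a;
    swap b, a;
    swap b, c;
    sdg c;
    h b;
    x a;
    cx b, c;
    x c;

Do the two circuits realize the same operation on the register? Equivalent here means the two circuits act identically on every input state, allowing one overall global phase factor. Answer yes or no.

Yes, they are equivalent — the unitaries differ by at most a global phase.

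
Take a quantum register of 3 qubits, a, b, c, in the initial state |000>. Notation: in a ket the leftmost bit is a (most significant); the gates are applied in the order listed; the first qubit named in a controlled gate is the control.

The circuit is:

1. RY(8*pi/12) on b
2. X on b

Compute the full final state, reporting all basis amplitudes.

The resulting statevector has amplitude sqrt(3)/2 on |000>, 1/2 on |010>, and 0 on every other basis state.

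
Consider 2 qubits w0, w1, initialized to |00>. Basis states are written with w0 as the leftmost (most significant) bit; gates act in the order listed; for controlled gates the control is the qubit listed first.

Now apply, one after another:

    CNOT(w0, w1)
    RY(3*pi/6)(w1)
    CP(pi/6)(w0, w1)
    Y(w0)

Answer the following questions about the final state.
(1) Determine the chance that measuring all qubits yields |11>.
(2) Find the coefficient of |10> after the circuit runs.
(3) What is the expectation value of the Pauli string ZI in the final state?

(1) The probability of measuring |11> is 1/2.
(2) The final state's coefficient on |10> equals sqrt(2)*I/2.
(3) The expectation value of ZI is -1.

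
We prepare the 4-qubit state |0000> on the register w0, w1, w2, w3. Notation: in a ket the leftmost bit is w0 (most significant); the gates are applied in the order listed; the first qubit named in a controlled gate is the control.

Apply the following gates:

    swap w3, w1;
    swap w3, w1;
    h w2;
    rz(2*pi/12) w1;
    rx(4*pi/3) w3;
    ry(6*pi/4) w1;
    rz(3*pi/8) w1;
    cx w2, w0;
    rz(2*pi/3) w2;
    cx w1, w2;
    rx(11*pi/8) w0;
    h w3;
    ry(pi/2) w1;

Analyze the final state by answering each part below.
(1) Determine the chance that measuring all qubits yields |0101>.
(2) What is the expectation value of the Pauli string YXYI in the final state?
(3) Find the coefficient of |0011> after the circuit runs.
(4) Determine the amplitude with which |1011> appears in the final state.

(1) A full measurement returns |0101> with probability -sqrt(2)/128 + sqrt(6)/128 + 3/64. Key observation: the block from step 1 through step 2 cancels to the identity and can be dropped.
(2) In the final state, YXYI has expectation -sqrt(2 - sqrt(2))/4.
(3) The amplitude on |0011> is -I*exp(I*pi/16)*sin(5*pi/16)/8 - sqrt(3)*exp(I*pi/16)*sin(5*pi/16)/8 - exp(-11*I*pi/48)*cos(5*pi/16)/8 + sqrt(3)*I*exp(-11*I*pi/48)*cos(5*pi/16)/8.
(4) |1011> carries amplitude -I*exp(-11*I*pi/48)*sin(5*pi/16)/8 - exp(I*pi/16)*cos(5*pi/16)/8 + sqrt(3)*I*exp(I*pi/16)*cos(5*pi/16)/8 - sqrt(3)*exp(-11*I*pi/48)*sin(5*pi/16)/8 in the final state.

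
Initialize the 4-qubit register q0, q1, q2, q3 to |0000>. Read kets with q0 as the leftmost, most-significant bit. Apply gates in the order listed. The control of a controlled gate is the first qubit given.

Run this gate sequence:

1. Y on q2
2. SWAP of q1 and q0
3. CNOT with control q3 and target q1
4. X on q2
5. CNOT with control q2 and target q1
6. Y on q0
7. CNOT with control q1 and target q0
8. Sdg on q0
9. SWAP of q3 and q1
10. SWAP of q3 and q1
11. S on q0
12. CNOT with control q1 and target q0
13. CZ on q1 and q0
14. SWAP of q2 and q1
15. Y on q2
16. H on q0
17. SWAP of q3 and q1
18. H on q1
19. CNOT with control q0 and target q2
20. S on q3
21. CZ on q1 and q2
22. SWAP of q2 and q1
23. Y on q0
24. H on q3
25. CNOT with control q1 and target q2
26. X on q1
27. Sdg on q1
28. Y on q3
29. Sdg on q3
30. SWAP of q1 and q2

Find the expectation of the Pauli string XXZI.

The observable XXZI averages to 0. Key observation: gates 7-12 undo each other exactly, leaving only the rest of the circuit to track.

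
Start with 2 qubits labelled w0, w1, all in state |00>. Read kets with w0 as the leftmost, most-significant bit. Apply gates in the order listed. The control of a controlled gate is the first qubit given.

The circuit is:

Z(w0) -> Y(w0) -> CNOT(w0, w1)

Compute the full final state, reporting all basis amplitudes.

After the circuit, the state carries amplitude I on |11>, and 0 on every other basis state.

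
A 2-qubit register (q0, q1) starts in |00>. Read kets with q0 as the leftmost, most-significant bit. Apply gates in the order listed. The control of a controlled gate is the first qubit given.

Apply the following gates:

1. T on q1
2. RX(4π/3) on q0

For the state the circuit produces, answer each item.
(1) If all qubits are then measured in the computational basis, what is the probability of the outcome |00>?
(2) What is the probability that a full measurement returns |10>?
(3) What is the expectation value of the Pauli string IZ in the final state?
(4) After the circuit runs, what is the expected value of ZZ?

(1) The probability of measuring |00> is 1/4.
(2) A full measurement returns |10> with probability 3/4.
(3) In the final state, IZ has expectation 1.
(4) In the final state, ZZ has expectation -1/2.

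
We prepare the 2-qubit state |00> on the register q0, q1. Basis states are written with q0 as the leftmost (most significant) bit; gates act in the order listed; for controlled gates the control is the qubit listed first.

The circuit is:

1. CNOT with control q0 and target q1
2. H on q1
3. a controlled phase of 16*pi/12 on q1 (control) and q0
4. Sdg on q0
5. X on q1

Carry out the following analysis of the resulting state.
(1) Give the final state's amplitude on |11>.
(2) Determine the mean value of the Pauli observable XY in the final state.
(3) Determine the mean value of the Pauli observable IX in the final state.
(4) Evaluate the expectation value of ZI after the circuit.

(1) The final state's coefficient on |11> equals 0.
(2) The expectation value of XY is 0.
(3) The observable IX averages to 1.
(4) In the final state, ZI has expectation 1.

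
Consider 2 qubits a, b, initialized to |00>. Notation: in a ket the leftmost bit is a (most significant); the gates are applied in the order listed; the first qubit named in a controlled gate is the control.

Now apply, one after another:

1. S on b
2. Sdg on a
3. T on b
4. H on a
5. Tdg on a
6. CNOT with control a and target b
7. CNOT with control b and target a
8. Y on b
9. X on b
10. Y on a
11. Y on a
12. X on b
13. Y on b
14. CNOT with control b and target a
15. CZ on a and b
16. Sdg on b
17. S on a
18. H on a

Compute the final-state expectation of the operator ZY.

The observable ZY averages to sqrt(2)/2.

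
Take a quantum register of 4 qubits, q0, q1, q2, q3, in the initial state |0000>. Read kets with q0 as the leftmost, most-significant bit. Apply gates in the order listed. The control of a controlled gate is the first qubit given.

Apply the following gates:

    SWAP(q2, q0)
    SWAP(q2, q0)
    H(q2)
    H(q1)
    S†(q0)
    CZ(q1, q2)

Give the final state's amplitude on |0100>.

The amplitude on |0100> is 1/2. Key observation: steps 1-2 multiply out to the identity, so the circuit reduces to the remaining gates.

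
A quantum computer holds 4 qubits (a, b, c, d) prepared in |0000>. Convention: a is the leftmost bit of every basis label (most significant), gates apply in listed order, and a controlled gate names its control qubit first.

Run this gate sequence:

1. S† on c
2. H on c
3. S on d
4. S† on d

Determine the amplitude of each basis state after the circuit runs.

After the circuit, the state carries amplitude sqrt(2)/2 on |0000>, sqrt(2)/2 on |0010>, and 0 on every other basis state. Key observation: steps 3-4 multiply out to the identity, so the circuit reduces to the remaining gates.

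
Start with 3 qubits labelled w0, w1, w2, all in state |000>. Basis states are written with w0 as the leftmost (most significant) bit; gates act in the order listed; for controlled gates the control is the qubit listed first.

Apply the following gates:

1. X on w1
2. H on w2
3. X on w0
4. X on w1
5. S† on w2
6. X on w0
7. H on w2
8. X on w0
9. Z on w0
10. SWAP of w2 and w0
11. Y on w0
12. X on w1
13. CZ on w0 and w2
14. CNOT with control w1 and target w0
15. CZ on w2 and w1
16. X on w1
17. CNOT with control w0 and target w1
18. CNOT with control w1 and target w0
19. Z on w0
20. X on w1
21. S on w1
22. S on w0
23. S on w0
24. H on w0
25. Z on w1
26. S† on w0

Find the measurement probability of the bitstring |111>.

A full measurement returns |111> with probability 1/4.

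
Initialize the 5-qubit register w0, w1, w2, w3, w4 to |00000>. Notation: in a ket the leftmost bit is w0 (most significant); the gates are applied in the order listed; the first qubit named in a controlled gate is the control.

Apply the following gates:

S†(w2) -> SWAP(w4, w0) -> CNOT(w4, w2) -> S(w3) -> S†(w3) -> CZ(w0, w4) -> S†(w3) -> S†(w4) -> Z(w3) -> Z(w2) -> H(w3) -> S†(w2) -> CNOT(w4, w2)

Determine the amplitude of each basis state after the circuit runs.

The final amplitudes are sqrt(2)/2 on |00000>, sqrt(2)/2 on |00010>, and 0 on every other basis state.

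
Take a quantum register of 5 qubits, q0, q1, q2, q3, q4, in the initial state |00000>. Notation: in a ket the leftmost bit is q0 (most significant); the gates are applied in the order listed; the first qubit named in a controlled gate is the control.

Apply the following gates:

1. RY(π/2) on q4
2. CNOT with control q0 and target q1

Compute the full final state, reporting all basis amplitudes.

After the circuit, the state carries amplitude sqrt(2)/2 on |00000>, sqrt(2)/2 on |00001>, and 0 on every other basis state.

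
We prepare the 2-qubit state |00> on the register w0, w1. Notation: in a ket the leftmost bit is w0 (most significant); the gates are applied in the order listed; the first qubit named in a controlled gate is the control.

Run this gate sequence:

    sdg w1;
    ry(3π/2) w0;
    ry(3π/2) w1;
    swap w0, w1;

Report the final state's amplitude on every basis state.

The final amplitudes are 1/2 on |00>, -1/2 on |01>, -1/2 on |10>, 1/2 on |11>.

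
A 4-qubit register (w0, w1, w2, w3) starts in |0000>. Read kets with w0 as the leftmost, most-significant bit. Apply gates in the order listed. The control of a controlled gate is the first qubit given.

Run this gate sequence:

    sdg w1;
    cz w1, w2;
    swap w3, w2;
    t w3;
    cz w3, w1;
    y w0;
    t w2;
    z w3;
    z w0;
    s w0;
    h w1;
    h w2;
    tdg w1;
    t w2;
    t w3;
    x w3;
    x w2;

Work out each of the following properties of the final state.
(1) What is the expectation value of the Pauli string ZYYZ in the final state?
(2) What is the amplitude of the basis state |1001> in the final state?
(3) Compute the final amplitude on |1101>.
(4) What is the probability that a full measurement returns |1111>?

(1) The expectation value of ZYYZ is 1/2.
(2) The amplitude on |1001> is exp(I*pi/4)/2.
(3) |1101> carries amplitude 1/2 in the final state.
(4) The probability of measuring |1111> is 1/4.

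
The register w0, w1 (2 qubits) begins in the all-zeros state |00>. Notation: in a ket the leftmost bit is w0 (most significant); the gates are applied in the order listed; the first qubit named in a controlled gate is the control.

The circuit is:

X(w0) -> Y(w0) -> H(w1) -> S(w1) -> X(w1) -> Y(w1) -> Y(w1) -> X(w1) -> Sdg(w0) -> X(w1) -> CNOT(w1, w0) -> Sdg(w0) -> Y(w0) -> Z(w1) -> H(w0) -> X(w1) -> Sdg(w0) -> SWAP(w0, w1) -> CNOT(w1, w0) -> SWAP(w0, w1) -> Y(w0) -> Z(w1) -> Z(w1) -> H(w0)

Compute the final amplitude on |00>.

The final state's coefficient on |00> equals sqrt(2)*(1 + I)/4.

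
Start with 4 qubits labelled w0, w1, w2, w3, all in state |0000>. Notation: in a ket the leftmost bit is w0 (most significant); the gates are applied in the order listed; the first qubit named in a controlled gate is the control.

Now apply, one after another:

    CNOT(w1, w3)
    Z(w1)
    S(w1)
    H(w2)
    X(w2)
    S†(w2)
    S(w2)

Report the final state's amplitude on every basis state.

After the circuit, the state carries amplitude sqrt(2)/2 on |0000>, sqrt(2)/2 on |0010>, and 0 on every other basis state.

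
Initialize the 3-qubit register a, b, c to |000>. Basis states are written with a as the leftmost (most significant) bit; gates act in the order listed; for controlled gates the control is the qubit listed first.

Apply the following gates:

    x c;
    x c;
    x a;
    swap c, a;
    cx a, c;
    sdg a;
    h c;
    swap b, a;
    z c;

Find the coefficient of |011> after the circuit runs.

The final state's coefficient on |011> equals 0.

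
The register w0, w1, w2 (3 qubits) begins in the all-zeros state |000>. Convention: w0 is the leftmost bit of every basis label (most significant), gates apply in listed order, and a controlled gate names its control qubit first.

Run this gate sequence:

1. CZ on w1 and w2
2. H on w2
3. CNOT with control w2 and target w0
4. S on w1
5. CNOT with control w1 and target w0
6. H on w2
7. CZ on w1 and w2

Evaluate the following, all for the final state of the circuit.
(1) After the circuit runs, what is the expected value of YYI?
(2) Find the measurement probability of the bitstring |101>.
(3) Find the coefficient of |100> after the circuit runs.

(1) The expectation value of YYI is 0.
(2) Outcome |101> occurs with probability 1/4.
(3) The final state's coefficient on |100> equals 1/2.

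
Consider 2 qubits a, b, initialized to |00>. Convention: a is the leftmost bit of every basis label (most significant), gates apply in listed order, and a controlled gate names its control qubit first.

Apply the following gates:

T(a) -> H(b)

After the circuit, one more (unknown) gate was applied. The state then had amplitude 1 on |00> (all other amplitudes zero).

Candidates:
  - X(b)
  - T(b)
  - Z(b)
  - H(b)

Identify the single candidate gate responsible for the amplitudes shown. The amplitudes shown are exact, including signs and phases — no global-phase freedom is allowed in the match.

The applied gate was H(b).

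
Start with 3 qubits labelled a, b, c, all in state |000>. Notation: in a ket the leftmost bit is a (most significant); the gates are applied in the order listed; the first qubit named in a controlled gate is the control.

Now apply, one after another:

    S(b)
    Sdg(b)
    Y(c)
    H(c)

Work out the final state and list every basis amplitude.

The resulting statevector has amplitude sqrt(2)*I/2 on |000>, -sqrt(2)*I/2 on |001>, and 0 on every other basis state. Key observation: gates 1-2 undo each other exactly, leaving only the rest of the circuit to track.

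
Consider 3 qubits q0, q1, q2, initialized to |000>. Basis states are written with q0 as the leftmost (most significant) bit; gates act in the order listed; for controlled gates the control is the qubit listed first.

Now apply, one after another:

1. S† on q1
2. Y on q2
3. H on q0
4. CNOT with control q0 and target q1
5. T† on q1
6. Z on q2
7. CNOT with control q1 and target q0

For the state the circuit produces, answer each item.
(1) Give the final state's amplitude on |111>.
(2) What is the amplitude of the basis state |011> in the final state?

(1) The final state's coefficient on |111> equals 0.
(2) The final state's coefficient on |011> equals -sqrt(2)*exp(I*pi/4)/2.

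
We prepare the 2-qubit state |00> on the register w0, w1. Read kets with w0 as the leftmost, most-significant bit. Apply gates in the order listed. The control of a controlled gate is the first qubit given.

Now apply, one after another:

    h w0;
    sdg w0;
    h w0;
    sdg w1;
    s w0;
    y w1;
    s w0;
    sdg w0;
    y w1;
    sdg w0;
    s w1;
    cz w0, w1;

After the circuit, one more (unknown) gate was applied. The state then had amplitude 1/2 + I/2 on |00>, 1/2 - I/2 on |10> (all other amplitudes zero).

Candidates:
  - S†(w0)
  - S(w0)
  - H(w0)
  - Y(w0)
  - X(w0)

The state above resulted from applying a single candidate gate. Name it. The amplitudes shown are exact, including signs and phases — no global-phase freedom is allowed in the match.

The unique candidate consistent with the amplitudes is X(w0). Key observation: gates 4-11 undo each other exactly, leaving only the rest of the circuit to track.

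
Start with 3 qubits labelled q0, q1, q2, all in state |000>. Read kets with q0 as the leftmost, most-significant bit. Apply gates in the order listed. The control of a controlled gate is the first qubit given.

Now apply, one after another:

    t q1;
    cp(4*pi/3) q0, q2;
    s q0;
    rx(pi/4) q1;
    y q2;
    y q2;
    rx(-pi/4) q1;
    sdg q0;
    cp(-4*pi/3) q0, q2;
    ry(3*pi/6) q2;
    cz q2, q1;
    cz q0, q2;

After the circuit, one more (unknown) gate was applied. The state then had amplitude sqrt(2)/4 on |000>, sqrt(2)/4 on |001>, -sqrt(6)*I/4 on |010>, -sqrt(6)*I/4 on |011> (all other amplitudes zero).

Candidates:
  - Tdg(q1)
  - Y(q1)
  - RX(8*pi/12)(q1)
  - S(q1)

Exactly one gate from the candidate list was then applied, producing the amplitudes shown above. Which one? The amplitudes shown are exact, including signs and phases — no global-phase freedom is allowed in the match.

It was RX(8*pi/12)(q1) that produced the state shown. Key observation: the block from step 2 through step 9 cancels to the identity and can be dropped.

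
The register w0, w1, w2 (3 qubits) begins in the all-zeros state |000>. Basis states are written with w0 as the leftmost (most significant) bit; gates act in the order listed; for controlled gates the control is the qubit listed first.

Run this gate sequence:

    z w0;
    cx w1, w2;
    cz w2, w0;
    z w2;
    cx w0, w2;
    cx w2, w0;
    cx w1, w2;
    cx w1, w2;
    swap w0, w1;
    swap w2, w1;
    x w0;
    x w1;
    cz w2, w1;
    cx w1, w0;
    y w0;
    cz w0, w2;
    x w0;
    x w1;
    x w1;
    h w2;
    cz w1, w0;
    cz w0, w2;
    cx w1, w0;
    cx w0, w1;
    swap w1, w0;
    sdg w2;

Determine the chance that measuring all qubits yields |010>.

Outcome |010> occurs with probability 1/2. Key observation: the block from step 18 through step 19 cancels to the identity and can be dropped.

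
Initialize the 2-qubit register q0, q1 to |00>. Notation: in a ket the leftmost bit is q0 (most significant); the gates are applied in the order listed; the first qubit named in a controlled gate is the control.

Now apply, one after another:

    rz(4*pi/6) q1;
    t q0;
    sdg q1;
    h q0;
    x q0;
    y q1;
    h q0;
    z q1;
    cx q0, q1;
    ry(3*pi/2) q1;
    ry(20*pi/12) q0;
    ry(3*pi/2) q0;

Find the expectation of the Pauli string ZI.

The expectation value of ZI is -sqrt(3)/2.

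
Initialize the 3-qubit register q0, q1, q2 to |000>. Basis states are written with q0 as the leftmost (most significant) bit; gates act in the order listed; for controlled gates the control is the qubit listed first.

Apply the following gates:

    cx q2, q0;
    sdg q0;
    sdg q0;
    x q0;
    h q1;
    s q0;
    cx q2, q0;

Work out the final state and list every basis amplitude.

The resulting statevector has amplitude sqrt(2)*I/2 on |100>, sqrt(2)*I/2 on |110>, and 0 on every other basis state.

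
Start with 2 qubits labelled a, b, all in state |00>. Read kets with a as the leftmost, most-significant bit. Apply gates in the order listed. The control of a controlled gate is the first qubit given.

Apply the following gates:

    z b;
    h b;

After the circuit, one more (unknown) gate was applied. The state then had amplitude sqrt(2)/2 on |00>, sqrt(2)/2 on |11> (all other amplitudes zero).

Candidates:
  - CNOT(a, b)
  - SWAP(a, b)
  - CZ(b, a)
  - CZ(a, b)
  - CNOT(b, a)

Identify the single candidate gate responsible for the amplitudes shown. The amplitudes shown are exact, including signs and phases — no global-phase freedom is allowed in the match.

It was CNOT(b, a) that produced the state shown.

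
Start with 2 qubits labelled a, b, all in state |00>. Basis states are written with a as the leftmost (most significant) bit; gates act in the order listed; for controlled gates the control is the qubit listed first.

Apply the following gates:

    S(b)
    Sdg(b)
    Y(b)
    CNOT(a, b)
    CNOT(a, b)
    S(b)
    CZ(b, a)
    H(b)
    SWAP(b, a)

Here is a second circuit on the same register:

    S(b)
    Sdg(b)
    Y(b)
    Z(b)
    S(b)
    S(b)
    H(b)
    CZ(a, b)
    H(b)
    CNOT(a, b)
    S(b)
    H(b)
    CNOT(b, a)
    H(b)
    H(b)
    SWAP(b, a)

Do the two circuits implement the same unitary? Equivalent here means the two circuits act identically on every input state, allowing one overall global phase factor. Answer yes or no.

No, they are not equivalent — no single phase factor reconciles the two unitaries.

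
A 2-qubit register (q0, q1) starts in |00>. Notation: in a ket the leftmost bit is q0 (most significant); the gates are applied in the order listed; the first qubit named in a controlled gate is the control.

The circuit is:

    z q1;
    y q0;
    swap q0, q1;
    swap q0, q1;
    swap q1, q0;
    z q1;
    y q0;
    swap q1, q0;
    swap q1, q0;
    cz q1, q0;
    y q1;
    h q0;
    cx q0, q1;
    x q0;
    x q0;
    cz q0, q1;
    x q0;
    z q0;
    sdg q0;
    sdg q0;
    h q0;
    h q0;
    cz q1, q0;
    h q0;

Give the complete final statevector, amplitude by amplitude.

After the circuit, the state carries amplitude I/2 on |00>, I/2 on |01>, -I/2 on |10>, I/2 on |11>. Key observation: the block from step 3 through step 4 cancels to the identity and can be dropped.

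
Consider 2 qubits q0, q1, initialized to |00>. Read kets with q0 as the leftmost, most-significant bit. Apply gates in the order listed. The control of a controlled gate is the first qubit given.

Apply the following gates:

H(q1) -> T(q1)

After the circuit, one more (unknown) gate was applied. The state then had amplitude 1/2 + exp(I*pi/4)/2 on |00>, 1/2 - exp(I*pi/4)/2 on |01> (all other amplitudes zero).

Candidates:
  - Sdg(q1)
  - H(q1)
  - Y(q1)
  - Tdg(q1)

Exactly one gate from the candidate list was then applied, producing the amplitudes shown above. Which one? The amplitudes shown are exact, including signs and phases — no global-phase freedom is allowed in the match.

The applied gate was H(q1).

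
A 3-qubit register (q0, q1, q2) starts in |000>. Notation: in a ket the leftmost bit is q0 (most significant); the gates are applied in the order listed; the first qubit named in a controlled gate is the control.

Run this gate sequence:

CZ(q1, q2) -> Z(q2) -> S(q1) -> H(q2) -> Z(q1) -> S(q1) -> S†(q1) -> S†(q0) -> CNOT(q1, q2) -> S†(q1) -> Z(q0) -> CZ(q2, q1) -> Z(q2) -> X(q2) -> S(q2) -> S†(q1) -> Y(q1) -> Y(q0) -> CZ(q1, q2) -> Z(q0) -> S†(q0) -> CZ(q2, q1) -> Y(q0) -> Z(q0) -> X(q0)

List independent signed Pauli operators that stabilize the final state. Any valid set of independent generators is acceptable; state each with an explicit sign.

The stabilizer group can be generated by -IIY, -ZII, -IZI, among other valid generating sets.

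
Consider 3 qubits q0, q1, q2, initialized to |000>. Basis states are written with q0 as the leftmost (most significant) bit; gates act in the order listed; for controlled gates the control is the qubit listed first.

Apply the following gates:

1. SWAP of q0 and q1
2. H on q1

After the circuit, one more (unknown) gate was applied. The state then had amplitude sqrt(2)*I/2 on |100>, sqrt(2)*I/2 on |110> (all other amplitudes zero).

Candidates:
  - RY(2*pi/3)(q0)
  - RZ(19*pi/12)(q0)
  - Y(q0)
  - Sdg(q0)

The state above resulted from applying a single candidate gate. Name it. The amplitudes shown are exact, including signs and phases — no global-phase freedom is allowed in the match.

The unique candidate consistent with the amplitudes is Y(q0).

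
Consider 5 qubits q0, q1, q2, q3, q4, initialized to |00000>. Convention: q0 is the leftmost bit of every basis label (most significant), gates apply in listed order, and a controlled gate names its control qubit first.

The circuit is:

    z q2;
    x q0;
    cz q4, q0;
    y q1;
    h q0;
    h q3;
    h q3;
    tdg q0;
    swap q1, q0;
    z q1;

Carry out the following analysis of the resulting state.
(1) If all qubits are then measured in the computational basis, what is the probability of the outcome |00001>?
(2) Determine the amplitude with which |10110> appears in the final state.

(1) Outcome |00001> occurs with probability 0.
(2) The final state's coefficient on |10110> equals 0.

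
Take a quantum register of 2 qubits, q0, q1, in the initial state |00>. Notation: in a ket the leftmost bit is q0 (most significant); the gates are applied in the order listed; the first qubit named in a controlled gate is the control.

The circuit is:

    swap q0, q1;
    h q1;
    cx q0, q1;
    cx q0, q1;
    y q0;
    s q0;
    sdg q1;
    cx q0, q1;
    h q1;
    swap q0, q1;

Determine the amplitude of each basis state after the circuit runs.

After the circuit, the state carries amplitude 0 on |00>, -1/2 + I/2 on |01>, 0 on |10>, 1/2 + I/2 on |11>.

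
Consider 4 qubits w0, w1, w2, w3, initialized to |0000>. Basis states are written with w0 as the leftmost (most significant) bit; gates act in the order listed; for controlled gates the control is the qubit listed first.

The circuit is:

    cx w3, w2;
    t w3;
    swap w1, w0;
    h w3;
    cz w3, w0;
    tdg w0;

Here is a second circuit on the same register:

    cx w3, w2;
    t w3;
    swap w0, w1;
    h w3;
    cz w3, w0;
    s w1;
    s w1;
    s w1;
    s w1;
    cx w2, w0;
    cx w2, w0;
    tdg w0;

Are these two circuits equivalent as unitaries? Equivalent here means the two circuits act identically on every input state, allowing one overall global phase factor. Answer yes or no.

Yes — the two circuits implement the same unitary up to a global phase.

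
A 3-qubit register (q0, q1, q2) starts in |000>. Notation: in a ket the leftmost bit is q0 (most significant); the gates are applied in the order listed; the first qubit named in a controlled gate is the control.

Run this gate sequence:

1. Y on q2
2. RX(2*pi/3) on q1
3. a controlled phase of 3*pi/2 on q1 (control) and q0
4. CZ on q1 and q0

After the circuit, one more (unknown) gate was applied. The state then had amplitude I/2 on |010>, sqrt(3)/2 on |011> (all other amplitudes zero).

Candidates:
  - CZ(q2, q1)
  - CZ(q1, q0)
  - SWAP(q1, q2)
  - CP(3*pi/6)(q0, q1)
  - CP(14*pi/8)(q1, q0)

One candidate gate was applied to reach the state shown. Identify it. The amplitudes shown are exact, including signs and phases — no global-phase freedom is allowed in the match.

It was SWAP(q1, q2) that produced the state shown.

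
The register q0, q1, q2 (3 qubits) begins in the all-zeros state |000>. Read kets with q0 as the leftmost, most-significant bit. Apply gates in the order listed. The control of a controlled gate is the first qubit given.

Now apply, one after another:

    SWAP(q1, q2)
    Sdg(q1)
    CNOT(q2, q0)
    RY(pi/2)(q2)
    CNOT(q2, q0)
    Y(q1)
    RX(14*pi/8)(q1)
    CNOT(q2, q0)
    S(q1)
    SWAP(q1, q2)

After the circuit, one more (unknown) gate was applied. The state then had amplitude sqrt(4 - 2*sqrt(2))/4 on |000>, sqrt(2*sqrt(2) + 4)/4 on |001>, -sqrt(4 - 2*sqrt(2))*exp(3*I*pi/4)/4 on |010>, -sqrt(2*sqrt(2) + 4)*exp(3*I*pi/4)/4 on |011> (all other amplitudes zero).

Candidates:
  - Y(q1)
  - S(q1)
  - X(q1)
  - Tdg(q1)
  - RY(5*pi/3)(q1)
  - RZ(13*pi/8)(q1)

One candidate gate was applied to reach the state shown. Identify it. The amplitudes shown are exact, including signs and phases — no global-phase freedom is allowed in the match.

The applied gate was Tdg(q1).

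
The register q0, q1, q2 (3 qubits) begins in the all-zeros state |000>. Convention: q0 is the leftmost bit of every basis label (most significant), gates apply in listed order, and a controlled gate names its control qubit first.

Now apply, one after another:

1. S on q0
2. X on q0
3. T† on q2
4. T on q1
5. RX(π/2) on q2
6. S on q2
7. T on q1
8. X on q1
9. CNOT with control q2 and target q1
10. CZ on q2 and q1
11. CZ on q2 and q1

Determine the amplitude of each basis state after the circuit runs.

After the circuit, the state carries amplitude sqrt(2)/2 on |101>, sqrt(2)/2 on |110>, and 0 on every other basis state. Key observation: steps 10-11 multiply out to the identity, so the circuit reduces to the remaining gates.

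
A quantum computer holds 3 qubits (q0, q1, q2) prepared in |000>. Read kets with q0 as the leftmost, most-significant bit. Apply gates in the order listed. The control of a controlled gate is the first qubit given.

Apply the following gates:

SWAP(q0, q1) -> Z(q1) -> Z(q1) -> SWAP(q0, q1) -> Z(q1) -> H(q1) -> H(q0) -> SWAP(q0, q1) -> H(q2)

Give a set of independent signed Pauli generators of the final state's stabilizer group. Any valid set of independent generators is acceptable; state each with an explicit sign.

One valid set of independent stabilizer generators is +XII, +IXI, +IIX (any independent generating set of the same group is equally correct).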